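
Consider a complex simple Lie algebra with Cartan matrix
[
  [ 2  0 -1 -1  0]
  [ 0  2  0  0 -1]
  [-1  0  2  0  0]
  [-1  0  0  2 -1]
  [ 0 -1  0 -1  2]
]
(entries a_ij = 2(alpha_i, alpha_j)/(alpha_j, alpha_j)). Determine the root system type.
The matrix has rank 5 with 2's on the diagonal. Reading the off-diagonal entries as Dynkin edges (a single edge where a_ij = a_ji = -1; a double or triple edge where a_ij * a_ji = 2 or 3), the diagram is a chain of 5 nodes with single edges (A_5). One simple-root ordering that puts it in standard form is (alpha_3, alpha_1, alpha_4, alpha_5, alpha_2). So the algebra is type A_5, i.e. sl(6).

type A_5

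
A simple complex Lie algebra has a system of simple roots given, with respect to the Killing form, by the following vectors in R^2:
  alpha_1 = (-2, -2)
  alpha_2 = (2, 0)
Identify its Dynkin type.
type B_2

Compute the Cartan integers a_ij = 2(alpha_i, alpha_j)/(alpha_j, alpha_j); the resulting 2x2 Cartan matrix is
[[2, -2], [-1, 2]].
The roots have two lengths (squared-length ratio 2:1); the short ones are alpha_{2}. The associated Dynkin diagram is a chain of 2 nodes with a double edge at one end; the terminal node there is the unique short simple root (B_2), so the type is B_2 (the algebra so(5)).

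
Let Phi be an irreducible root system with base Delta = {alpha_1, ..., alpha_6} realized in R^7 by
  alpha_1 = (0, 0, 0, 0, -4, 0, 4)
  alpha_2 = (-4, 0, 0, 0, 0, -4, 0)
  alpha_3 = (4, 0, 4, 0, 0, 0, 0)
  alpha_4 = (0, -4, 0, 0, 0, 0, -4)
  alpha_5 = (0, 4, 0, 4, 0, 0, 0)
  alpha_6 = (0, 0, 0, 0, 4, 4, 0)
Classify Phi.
Compute the Cartan integers a_ij = 2(alpha_i, alpha_j)/(alpha_j, alpha_j); the resulting 6x6 Cartan matrix is
[[2, 0, 0, -1, 0, -1], [0, 2, -1, 0, 0, -1], [0, -1, 2, 0, 0, 0], [-1, 0, 0, 2, -1, 0], [0, 0, 0, -1, 2, 0], [-1, -1, 0, 0, 0, 2]].
All simple roots have the same length, so the diagram is simply laced. The associated Dynkin diagram is a chain of 6 nodes with single edges (A_6), so the type is A_6 (the algebra sl(7)).

A_6 (sl(7))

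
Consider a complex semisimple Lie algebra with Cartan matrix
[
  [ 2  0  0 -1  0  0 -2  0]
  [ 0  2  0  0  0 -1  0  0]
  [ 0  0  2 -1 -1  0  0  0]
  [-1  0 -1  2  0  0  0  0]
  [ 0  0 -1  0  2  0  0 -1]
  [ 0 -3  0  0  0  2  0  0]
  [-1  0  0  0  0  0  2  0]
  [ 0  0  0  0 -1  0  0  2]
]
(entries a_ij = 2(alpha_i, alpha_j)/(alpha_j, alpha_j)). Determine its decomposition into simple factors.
B6 + G2

The diagram associated to this matrix has two connected components: the simple roots {alpha_1, alpha_3, alpha_4, alpha_5, alpha_7, alpha_8} form a chain of 6 nodes with a double edge at one end; the terminal node there is the unique short simple root (B_6), and {alpha_2, alpha_6} form two nodes joined by a triple edge (G_2). A semisimple Lie algebra decomposes uniquely as the direct sum of simple ideals, one per connected component of its Dynkin diagram, so g ≅ B_6 ⊕ G_2 (dimension 78 + 14 = 92).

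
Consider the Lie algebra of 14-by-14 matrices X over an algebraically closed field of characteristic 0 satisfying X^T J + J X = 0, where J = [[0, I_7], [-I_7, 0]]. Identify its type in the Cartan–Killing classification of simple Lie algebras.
This is sp(14), which has dimension 14(14+1)/2 = 105 and rank 14/2 = 7. In the classification of classical Lie algebras, the symplectic algebra sp(2n) has type C_n; here n = 7, so the Dynkin diagram is a chain of 7 nodes with a double edge at one end; the terminal node there is the unique long simple root (C_7). Hence the type is C_7.

type C_7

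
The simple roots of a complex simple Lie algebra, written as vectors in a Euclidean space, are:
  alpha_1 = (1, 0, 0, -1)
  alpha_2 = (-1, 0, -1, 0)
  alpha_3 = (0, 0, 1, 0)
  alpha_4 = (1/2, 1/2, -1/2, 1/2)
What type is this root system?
F_4

Compute the Cartan integers a_ij = 2(alpha_i, alpha_j)/(alpha_j, alpha_j); the resulting 4x4 Cartan matrix is
[[2, -1, 0, 0], [-1, 2, -2, 0], [0, -1, 2, -1], [0, 0, -1, 2]].
The roots have two lengths (squared-length ratio 2:1); the short ones are alpha_{3,4}. The associated Dynkin diagram is a chain of 4 nodes with a double edge between the middle two (F_4), so the type is F_4.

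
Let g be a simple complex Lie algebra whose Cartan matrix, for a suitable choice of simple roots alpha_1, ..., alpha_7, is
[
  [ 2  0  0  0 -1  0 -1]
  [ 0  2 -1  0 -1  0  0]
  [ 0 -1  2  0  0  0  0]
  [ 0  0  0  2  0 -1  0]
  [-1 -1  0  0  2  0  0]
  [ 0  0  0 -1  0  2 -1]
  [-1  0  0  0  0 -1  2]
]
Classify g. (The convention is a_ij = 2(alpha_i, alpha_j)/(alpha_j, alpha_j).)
A_7

The matrix has rank 7 with 2's on the diagonal. Reading the off-diagonal entries as Dynkin edges (a single edge where a_ij = a_ji = -1; a double or triple edge where a_ij * a_ji = 2 or 3), the diagram is a chain of 7 nodes with single edges (A_7). One simple-root ordering that puts it in standard form is (alpha_3, alpha_2, alpha_5, alpha_1, alpha_7, alpha_6, alpha_4). So the algebra is type A_7, i.e. sl(8).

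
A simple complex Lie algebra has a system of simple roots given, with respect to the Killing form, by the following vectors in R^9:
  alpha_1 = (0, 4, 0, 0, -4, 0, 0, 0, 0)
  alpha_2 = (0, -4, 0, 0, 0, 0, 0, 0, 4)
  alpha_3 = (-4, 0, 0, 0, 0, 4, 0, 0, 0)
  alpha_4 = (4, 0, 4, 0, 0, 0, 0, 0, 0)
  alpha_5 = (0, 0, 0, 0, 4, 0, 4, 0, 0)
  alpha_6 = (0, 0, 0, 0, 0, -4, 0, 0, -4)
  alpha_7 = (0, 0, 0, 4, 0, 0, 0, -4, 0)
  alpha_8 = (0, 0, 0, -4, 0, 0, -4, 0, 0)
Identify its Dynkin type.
type A_8

Compute the Cartan integers a_ij = 2(alpha_i, alpha_j)/(alpha_j, alpha_j); the resulting 8x8 Cartan matrix is
[[2, -1, 0, 0, -1, 0, 0, 0], [-1, 2, 0, 0, 0, -1, 0, 0], [0, 0, 2, -1, 0, -1, 0, 0], [0, 0, -1, 2, 0, 0, 0, 0], [-1, 0, 0, 0, 2, 0, 0, -1], [0, -1, -1, 0, 0, 2, 0, 0], [0, 0, 0, 0, 0, 0, 2, -1], [0, 0, 0, 0, -1, 0, -1, 2]].
All simple roots have the same length, so the diagram is simply laced. The associated Dynkin diagram is a chain of 8 nodes with single edges (A_8), so the type is A_8 (the algebra sl(9)).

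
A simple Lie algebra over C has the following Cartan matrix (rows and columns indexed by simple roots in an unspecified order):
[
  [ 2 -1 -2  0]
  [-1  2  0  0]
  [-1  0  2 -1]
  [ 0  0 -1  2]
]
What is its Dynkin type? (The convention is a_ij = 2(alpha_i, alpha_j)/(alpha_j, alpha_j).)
The matrix has rank 4 with 2's on the diagonal. Reading the off-diagonal entries as Dynkin edges (a single edge where a_ij = a_ji = -1; a double or triple edge where a_ij * a_ji = 2 or 3), the diagram is a chain of 4 nodes with a double edge between the middle two (F_4). One simple-root ordering that puts it in standard form is (alpha_2, alpha_1, alpha_3, alpha_4). So the algebra is type F_4.

type F_4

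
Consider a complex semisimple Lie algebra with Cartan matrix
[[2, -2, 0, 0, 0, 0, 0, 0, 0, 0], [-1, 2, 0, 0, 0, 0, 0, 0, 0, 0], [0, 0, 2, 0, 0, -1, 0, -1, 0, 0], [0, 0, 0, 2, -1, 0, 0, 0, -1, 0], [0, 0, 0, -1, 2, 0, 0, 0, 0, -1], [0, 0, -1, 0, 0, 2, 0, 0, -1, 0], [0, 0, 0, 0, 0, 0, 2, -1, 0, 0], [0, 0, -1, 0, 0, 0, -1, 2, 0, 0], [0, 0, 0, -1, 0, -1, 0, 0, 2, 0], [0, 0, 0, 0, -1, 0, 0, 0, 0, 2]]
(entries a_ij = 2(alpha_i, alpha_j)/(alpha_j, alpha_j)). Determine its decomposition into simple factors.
type A_8 + type B_2

The diagram associated to this matrix has two connected components: the simple roots {alpha_3, alpha_4, alpha_5, alpha_6, alpha_7, alpha_8, alpha_9, alpha_10} form a chain of 8 nodes with single edges (A_8), and {alpha_1, alpha_2} form a chain of 2 nodes with a double edge at one end; the terminal node there is the unique short simple root (B_2). A semisimple Lie algebra decomposes uniquely as the direct sum of simple ideals, one per connected component of its Dynkin diagram, so g ≅ A_8 ⊕ B_2 (dimension 80 + 10 = 90).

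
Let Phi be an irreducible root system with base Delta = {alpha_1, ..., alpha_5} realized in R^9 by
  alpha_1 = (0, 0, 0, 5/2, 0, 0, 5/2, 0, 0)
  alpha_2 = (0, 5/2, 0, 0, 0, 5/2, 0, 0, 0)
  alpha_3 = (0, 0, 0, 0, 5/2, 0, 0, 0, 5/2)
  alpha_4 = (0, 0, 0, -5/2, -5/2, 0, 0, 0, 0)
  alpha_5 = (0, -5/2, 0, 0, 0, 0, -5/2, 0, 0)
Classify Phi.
A_5

Compute the Cartan integers a_ij = 2(alpha_i, alpha_j)/(alpha_j, alpha_j); the resulting 5x5 Cartan matrix is
[[2, 0, 0, -1, -1], [0, 2, 0, 0, -1], [0, 0, 2, -1, 0], [-1, 0, -1, 2, 0], [-1, -1, 0, 0, 2]].
All simple roots have the same length, so the diagram is simply laced. The associated Dynkin diagram is a chain of 5 nodes with single edges (A_5), so the type is A_5 (the algebra sl(6)).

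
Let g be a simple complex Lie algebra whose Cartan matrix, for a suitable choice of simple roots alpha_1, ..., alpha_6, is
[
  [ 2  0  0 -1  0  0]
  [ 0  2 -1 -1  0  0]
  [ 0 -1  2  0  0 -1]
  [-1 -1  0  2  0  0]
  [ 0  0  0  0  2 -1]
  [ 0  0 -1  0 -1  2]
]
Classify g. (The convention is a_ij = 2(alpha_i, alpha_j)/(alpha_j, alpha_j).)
A_6 (sl(7))

The matrix has rank 6 with 2's on the diagonal. Reading the off-diagonal entries as Dynkin edges (a single edge where a_ij = a_ji = -1; a double or triple edge where a_ij * a_ji = 2 or 3), the diagram is a chain of 6 nodes with single edges (A_6). One simple-root ordering that puts it in standard form is (alpha_1, alpha_4, alpha_2, alpha_3, alpha_6, alpha_5). So the algebra is type A_6, i.e. sl(7).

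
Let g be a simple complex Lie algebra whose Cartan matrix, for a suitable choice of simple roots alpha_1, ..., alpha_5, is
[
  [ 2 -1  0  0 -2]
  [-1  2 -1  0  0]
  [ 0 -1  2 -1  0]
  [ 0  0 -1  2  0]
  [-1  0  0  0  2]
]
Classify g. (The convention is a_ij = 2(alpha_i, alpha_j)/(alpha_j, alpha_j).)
B_5

The matrix has rank 5 with 2's on the diagonal. Reading the off-diagonal entries as Dynkin edges (a single edge where a_ij = a_ji = -1; a double or triple edge where a_ij * a_ji = 2 or 3), the diagram is a chain of 5 nodes with a double edge at one end; the terminal node there is the unique short simple root (B_5). One simple-root ordering that puts it in standard form is (alpha_4, alpha_3, alpha_2, alpha_1, alpha_5). So the algebra is type B_5, i.e. so(11).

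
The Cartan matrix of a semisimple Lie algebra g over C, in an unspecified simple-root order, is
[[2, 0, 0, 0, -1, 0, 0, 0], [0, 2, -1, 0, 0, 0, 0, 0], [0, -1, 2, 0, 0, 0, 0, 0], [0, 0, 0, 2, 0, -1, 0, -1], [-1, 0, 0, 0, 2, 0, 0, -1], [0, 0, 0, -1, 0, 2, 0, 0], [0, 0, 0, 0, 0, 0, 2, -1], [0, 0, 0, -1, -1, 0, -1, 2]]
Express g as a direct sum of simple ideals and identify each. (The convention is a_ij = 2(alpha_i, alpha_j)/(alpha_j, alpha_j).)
A_2 ⊕ E_6

The diagram associated to this matrix has two connected components: the simple roots {alpha_2, alpha_3} form a chain of 2 nodes with single edges (A_2), and {alpha_1, alpha_4, alpha_5, alpha_6, alpha_7, alpha_8} form a chain of 5 nodes with one extra node attached to the third node from one end (E_6). A semisimple Lie algebra decomposes uniquely as the direct sum of simple ideals, one per connected component of its Dynkin diagram, so g ≅ A_2 ⊕ E_6 (dimension 8 + 78 = 86).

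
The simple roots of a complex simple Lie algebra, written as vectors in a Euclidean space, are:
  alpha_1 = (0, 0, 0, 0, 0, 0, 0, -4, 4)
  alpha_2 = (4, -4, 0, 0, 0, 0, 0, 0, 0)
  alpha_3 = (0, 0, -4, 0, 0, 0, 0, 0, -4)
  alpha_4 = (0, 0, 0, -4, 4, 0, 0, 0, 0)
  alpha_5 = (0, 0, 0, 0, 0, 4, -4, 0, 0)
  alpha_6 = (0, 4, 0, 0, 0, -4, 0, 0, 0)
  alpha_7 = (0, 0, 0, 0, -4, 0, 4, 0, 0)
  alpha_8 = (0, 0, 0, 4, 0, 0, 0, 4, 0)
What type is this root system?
A8

Compute the Cartan integers a_ij = 2(alpha_i, alpha_j)/(alpha_j, alpha_j); the resulting 8x8 Cartan matrix is
[[2, 0, -1, 0, 0, 0, 0, -1], [0, 2, 0, 0, 0, -1, 0, 0], [-1, 0, 2, 0, 0, 0, 0, 0], [0, 0, 0, 2, 0, 0, -1, -1], [0, 0, 0, 0, 2, -1, -1, 0], [0, -1, 0, 0, -1, 2, 0, 0], [0, 0, 0, -1, -1, 0, 2, 0], [-1, 0, 0, -1, 0, 0, 0, 2]].
All simple roots have the same length, so the diagram is simply laced. The associated Dynkin diagram is a chain of 8 nodes with single edges (A_8), so the type is A_8 (the algebra sl(9)).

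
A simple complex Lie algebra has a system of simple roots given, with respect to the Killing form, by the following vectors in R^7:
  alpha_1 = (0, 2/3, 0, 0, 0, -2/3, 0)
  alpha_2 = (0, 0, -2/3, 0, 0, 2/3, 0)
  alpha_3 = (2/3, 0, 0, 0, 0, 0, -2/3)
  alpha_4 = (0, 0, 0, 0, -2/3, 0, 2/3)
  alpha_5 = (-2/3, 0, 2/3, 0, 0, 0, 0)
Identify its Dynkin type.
Compute the Cartan integers a_ij = 2(alpha_i, alpha_j)/(alpha_j, alpha_j); the resulting 5x5 Cartan matrix is
[[2, -1, 0, 0, 0], [-1, 2, 0, 0, -1], [0, 0, 2, -1, -1], [0, 0, -1, 2, 0], [0, -1, -1, 0, 2]].
All simple roots have the same length, so the diagram is simply laced. The associated Dynkin diagram is a chain of 5 nodes with single edges (A_5), so the type is A_5 (the algebra sl(6)).

A_5 (sl(6))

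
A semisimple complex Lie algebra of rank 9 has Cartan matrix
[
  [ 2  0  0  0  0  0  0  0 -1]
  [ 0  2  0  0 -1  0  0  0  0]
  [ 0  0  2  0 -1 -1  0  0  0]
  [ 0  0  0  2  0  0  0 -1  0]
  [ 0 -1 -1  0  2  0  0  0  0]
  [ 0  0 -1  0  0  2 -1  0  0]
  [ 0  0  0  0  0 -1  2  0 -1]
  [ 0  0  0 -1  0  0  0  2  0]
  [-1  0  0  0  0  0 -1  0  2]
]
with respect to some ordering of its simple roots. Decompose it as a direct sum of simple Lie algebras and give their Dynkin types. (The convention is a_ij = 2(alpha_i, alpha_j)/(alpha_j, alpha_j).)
A2 + A7

The diagram associated to this matrix has two connected components: the simple roots {alpha_4, alpha_8} form a chain of 2 nodes with single edges (A_2), and {alpha_1, alpha_2, alpha_3, alpha_5, alpha_6, alpha_7, alpha_9} form a chain of 7 nodes with single edges (A_7). A semisimple Lie algebra decomposes uniquely as the direct sum of simple ideals, one per connected component of its Dynkin diagram, so g ≅ A_2 ⊕ A_7 (dimension 8 + 63 = 71).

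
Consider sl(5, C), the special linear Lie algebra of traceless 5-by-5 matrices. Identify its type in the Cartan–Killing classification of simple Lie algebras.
This is sl(5), which has dimension 5^2 - 1 = 24 and rank 5 - 1 = 4 (a Cartan subalgebra is the diagonal traceless matrices). In the classification of classical Lie algebras, the special linear algebra sl(n+1) has type A_n; here n = 4, so the Dynkin diagram is a chain of 4 nodes with single edges (A_4). Hence the type is A_4.

type A_4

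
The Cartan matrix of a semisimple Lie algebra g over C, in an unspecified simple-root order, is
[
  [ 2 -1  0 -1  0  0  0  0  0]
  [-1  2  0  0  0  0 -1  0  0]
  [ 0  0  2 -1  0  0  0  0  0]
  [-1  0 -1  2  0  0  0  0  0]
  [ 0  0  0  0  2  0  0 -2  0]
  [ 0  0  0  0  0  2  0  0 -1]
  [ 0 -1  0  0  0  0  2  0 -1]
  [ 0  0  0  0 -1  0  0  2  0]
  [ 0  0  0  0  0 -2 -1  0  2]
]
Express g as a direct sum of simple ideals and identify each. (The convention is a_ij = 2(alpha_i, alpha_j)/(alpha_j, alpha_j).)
B2 ⊕ B7

The diagram associated to this matrix has two connected components: the simple roots {alpha_5, alpha_8} form a chain of 2 nodes with a double edge at one end; the terminal node there is the unique short simple root (B_2), and {alpha_1, alpha_2, alpha_3, alpha_4, alpha_6, alpha_7, alpha_9} form a chain of 7 nodes with a double edge at one end; the terminal node there is the unique short simple root (B_7). A semisimple Lie algebra decomposes uniquely as the direct sum of simple ideals, one per connected component of its Dynkin diagram, so g ≅ B_2 ⊕ B_7 (dimension 10 + 105 = 115).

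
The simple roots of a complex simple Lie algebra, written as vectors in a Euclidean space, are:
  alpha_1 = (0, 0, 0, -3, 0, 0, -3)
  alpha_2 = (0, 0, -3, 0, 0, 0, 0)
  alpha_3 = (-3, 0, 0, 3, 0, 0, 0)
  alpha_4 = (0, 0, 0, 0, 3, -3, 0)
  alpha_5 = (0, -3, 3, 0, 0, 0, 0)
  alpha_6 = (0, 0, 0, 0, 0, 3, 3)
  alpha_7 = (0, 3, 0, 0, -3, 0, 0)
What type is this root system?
Compute the Cartan integers a_ij = 2(alpha_i, alpha_j)/(alpha_j, alpha_j); the resulting 7x7 Cartan matrix is
[[2, 0, -1, 0, 0, -1, 0], [0, 2, 0, 0, -1, 0, 0], [-1, 0, 2, 0, 0, 0, 0], [0, 0, 0, 2, 0, -1, -1], [0, -2, 0, 0, 2, 0, -1], [-1, 0, 0, -1, 0, 2, 0], [0, 0, 0, -1, -1, 0, 2]].
The roots have two lengths (squared-length ratio 2:1); the short ones are alpha_{2}. The associated Dynkin diagram is a chain of 7 nodes with a double edge at one end; the terminal node there is the unique short simple root (B_7), so the type is B_7 (the algebra so(15)).

B_7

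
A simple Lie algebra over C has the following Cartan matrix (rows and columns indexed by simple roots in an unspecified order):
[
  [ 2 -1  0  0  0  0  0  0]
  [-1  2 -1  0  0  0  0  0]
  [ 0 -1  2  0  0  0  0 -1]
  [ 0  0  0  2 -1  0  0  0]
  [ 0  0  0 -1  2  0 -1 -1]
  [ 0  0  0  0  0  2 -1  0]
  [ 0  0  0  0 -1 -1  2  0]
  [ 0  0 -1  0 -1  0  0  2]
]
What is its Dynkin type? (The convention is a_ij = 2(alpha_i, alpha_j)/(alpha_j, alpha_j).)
E_8

The matrix has rank 8 with 2's on the diagonal. Reading the off-diagonal entries as Dynkin edges (a single edge where a_ij = a_ji = -1; a double or triple edge where a_ij * a_ji = 2 or 3), the diagram is a chain of 7 nodes with one extra node attached to the third node from one end (E_8). One simple-root ordering that puts it in standard form is (alpha_6, alpha_4, alpha_7, alpha_5, alpha_8, alpha_3, alpha_2, alpha_1). So the algebra is type E_8.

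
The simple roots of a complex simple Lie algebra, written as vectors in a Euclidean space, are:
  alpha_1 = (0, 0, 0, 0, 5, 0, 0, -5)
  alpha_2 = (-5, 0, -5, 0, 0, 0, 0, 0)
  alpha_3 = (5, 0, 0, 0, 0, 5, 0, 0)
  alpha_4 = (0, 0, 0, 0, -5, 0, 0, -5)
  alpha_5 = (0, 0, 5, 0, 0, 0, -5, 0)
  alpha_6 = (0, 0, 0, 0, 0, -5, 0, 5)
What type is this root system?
D_6

Compute the Cartan integers a_ij = 2(alpha_i, alpha_j)/(alpha_j, alpha_j); the resulting 6x6 Cartan matrix is
[[2, 0, 0, 0, 0, -1], [0, 2, -1, 0, -1, 0], [0, -1, 2, 0, 0, -1], [0, 0, 0, 2, 0, -1], [0, -1, 0, 0, 2, 0], [-1, 0, -1, -1, 0, 2]].
All simple roots have the same length, so the diagram is simply laced. The associated Dynkin diagram is a chain of 4 nodes with a fork of two nodes at one end (D_6), so the type is D_6 (the algebra so(12)).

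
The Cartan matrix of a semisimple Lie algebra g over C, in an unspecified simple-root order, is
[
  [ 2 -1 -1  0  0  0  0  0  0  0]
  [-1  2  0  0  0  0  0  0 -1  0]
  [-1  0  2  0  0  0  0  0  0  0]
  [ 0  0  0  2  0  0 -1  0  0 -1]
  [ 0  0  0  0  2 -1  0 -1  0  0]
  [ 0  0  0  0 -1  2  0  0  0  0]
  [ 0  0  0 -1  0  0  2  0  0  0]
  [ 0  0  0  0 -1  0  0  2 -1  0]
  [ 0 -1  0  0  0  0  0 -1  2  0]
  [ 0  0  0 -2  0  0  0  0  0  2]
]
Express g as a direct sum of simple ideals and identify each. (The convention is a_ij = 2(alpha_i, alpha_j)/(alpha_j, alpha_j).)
A7 + C3

The diagram associated to this matrix has two connected components: the simple roots {alpha_1, alpha_2, alpha_3, alpha_5, alpha_6, alpha_8, alpha_9} form a chain of 7 nodes with single edges (A_7), and {alpha_4, alpha_7, alpha_10} form a chain of 3 nodes with a double edge at one end; the terminal node there is the unique long simple root (C_3). A semisimple Lie algebra decomposes uniquely as the direct sum of simple ideals, one per connected component of its Dynkin diagram, so g ≅ A_7 ⊕ C_3 (dimension 63 + 21 = 84).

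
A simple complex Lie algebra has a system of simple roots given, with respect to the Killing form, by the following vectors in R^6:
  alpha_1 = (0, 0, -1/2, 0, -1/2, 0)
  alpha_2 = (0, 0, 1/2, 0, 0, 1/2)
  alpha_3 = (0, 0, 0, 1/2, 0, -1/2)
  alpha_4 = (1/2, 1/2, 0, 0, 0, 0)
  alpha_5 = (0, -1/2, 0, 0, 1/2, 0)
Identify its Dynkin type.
Compute the Cartan integers a_ij = 2(alpha_i, alpha_j)/(alpha_j, alpha_j); the resulting 5x5 Cartan matrix is
[[2, -1, 0, 0, -1], [-1, 2, -1, 0, 0], [0, -1, 2, 0, 0], [0, 0, 0, 2, -1], [-1, 0, 0, -1, 2]].
All simple roots have the same length, so the diagram is simply laced. The associated Dynkin diagram is a chain of 5 nodes with single edges (A_5), so the type is A_5 (the algebra sl(6)).

A_5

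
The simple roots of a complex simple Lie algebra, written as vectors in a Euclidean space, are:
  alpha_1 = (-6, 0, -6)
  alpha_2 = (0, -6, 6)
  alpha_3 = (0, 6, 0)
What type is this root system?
type B_3

Compute the Cartan integers a_ij = 2(alpha_i, alpha_j)/(alpha_j, alpha_j); the resulting 3x3 Cartan matrix is
[[2, -1, 0], [-1, 2, -2], [0, -1, 2]].
The roots have two lengths (squared-length ratio 2:1); the short ones are alpha_{3}. The associated Dynkin diagram is a chain of 3 nodes with a double edge at one end; the terminal node there is the unique short simple root (B_3), so the type is B_3 (the algebra so(7)).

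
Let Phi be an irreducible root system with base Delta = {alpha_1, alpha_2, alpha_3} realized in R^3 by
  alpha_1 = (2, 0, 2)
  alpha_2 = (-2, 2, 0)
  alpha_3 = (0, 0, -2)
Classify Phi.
Compute the Cartan integers a_ij = 2(alpha_i, alpha_j)/(alpha_j, alpha_j); the resulting 3x3 Cartan matrix is
[[2, -1, -2], [-1, 2, 0], [-1, 0, 2]].
The roots have two lengths (squared-length ratio 2:1); the short ones are alpha_{3}. The associated Dynkin diagram is a chain of 3 nodes with a double edge at one end; the terminal node there is the unique short simple root (B_3), so the type is B_3 (the algebra so(7)).

B_3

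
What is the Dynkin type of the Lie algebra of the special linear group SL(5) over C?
This is sl(5), which has dimension 5^2 - 1 = 24 and rank 5 - 1 = 4 (a Cartan subalgebra is the diagonal traceless matrices). In the classification of classical Lie algebras, the special linear algebra sl(n+1) has type A_n; here n = 4, so the Dynkin diagram is a chain of 4 nodes with single edges (A_4). Hence the type is A_4.

A_4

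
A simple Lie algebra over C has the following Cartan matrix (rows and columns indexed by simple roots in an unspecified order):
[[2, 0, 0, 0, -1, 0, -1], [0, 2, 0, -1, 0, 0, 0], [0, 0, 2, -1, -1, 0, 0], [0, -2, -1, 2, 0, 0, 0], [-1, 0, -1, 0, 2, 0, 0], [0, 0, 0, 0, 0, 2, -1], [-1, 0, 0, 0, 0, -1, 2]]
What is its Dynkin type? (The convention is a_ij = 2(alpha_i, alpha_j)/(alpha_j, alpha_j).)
The matrix has rank 7 with 2's on the diagonal. Reading the off-diagonal entries as Dynkin edges (a single edge where a_ij = a_ji = -1; a double or triple edge where a_ij * a_ji = 2 or 3), the diagram is a chain of 7 nodes with a double edge at one end; the terminal node there is the unique short simple root (B_7). One simple-root ordering that puts it in standard form is (alpha_6, alpha_7, alpha_1, alpha_5, alpha_3, alpha_4, alpha_2). So the algebra is type B_7, i.e. so(15).

B_7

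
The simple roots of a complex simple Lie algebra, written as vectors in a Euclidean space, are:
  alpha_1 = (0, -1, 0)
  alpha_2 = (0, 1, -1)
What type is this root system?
Compute the Cartan integers a_ij = 2(alpha_i, alpha_j)/(alpha_j, alpha_j); the resulting 2x2 Cartan matrix is
[[2, -1], [-2, 2]].
The roots have two lengths (squared-length ratio 2:1); the short ones are alpha_{1}. The associated Dynkin diagram is a chain of 2 nodes with a double edge at one end; the terminal node there is the unique short simple root (B_2), so the type is B_2 (the algebra so(5)).

type B_2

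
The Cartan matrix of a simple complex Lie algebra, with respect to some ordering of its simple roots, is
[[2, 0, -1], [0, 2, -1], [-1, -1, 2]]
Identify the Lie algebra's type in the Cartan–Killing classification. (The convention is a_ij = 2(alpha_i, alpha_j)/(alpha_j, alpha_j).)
type A_3

The matrix has rank 3 with 2's on the diagonal. Reading the off-diagonal entries as Dynkin edges (a single edge where a_ij = a_ji = -1; a double or triple edge where a_ij * a_ji = 2 or 3), the diagram is a chain of 3 nodes with single edges (A_3). One simple-root ordering that puts it in standard form is (alpha_1, alpha_3, alpha_2). So the algebra is type A_3, i.e. sl(4).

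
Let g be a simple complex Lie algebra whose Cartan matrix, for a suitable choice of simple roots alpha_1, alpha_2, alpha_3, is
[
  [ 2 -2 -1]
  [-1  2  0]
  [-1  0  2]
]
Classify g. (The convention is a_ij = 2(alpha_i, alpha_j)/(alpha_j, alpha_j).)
The matrix has rank 3 with 2's on the diagonal. Reading the off-diagonal entries as Dynkin edges (a single edge where a_ij = a_ji = -1; a double or triple edge where a_ij * a_ji = 2 or 3), the diagram is a chain of 3 nodes with a double edge at one end; the terminal node there is the unique short simple root (B_3). One simple-root ordering that puts it in standard form is (alpha_3, alpha_1, alpha_2). So the algebra is type B_3, i.e. so(7).

B3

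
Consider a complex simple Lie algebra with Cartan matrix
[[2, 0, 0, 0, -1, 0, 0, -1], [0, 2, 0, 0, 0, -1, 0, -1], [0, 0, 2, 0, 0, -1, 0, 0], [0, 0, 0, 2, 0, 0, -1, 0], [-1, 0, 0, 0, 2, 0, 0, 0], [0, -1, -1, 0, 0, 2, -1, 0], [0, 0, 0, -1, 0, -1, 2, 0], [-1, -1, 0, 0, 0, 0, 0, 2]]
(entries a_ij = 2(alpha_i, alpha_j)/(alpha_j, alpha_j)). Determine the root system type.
E8

The matrix has rank 8 with 2's on the diagonal. Reading the off-diagonal entries as Dynkin edges (a single edge where a_ij = a_ji = -1; a double or triple edge where a_ij * a_ji = 2 or 3), the diagram is a chain of 7 nodes with one extra node attached to the third node from one end (E_8). One simple-root ordering that puts it in standard form is (alpha_4, alpha_3, alpha_7, alpha_6, alpha_2, alpha_8, alpha_1, alpha_5). So the algebra is type E_8.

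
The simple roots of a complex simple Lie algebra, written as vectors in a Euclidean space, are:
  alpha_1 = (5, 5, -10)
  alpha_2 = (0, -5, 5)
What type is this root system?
Compute the Cartan integers a_ij = 2(alpha_i, alpha_j)/(alpha_j, alpha_j); the resulting 2x2 Cartan matrix is
[[2, -3], [-1, 2]].
The roots have two lengths (squared-length ratio 3:1); the short ones are alpha_{2}. The associated Dynkin diagram is two nodes joined by a triple edge (G_2), so the type is G_2.

type G_2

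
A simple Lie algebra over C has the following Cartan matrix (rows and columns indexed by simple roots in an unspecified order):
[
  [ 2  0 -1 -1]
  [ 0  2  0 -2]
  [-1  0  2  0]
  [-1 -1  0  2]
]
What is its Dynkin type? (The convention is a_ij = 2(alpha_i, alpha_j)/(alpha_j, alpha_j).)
C_4 (sp(8))

The matrix has rank 4 with 2's on the diagonal. Reading the off-diagonal entries as Dynkin edges (a single edge where a_ij = a_ji = -1; a double or triple edge where a_ij * a_ji = 2 or 3), the diagram is a chain of 4 nodes with a double edge at one end; the terminal node there is the unique long simple root (C_4). One simple-root ordering that puts it in standard form is (alpha_3, alpha_1, alpha_4, alpha_2). So the algebra is type C_4, i.e. sp(8).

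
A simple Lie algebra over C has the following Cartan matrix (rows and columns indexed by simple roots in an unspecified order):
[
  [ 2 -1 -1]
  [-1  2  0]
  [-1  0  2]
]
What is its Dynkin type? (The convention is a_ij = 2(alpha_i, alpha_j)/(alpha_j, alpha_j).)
The matrix has rank 3 with 2's on the diagonal. Reading the off-diagonal entries as Dynkin edges (a single edge where a_ij = a_ji = -1; a double or triple edge where a_ij * a_ji = 2 or 3), the diagram is a chain of 3 nodes with single edges (A_3). One simple-root ordering that puts it in standard form is (alpha_2, alpha_1, alpha_3). So the algebra is type A_3, i.e. sl(4).

A_3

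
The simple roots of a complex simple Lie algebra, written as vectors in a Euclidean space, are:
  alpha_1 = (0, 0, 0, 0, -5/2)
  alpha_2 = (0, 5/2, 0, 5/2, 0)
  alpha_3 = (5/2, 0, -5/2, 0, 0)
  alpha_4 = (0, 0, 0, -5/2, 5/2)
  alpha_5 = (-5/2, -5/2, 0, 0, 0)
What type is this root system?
B_5

Compute the Cartan integers a_ij = 2(alpha_i, alpha_j)/(alpha_j, alpha_j); the resulting 5x5 Cartan matrix is
[[2, 0, 0, -1, 0], [0, 2, 0, -1, -1], [0, 0, 2, 0, -1], [-2, -1, 0, 2, 0], [0, -1, -1, 0, 2]].
The roots have two lengths (squared-length ratio 2:1); the short ones are alpha_{1}. The associated Dynkin diagram is a chain of 5 nodes with a double edge at one end; the terminal node there is the unique short simple root (B_5), so the type is B_5 (the algebra so(11)).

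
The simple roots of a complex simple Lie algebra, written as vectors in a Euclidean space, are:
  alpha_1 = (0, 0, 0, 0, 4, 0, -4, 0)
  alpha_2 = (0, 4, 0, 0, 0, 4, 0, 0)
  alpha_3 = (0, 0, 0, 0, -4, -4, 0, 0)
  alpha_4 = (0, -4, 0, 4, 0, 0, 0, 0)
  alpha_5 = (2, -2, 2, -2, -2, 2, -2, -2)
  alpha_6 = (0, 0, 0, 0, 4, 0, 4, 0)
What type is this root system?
type E_6

Compute the Cartan integers a_ij = 2(alpha_i, alpha_j)/(alpha_j, alpha_j); the resulting 6x6 Cartan matrix is
[[2, 0, -1, 0, 0, 0], [0, 2, -1, -1, 0, 0], [-1, -1, 2, 0, 0, -1], [0, -1, 0, 2, 0, 0], [0, 0, 0, 0, 2, -1], [0, 0, -1, 0, -1, 2]].
All simple roots have the same length, so the diagram is simply laced. The associated Dynkin diagram is a chain of 5 nodes with one extra node attached to the third node from one end (E_6), so the type is E_6.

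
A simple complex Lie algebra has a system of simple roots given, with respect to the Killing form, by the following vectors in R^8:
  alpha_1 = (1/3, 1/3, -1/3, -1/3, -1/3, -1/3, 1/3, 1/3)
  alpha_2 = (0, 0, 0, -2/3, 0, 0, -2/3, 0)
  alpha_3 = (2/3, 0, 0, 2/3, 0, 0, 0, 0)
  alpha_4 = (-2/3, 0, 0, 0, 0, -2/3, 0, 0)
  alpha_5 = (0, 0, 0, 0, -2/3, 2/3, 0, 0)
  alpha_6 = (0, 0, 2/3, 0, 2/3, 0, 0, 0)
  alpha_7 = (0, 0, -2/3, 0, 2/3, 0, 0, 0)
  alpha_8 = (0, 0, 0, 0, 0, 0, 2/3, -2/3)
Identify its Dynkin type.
E_8

Compute the Cartan integers a_ij = 2(alpha_i, alpha_j)/(alpha_j, alpha_j); the resulting 8x8 Cartan matrix is
[[2, 0, 0, 0, 0, -1, 0, 0], [0, 2, -1, 0, 0, 0, 0, -1], [0, -1, 2, -1, 0, 0, 0, 0], [0, 0, -1, 2, -1, 0, 0, 0], [0, 0, 0, -1, 2, -1, -1, 0], [-1, 0, 0, 0, -1, 2, 0, 0], [0, 0, 0, 0, -1, 0, 2, 0], [0, -1, 0, 0, 0, 0, 0, 2]].
All simple roots have the same length, so the diagram is simply laced. The associated Dynkin diagram is a chain of 7 nodes with one extra node attached to the third node from one end (E_8), so the type is E_8.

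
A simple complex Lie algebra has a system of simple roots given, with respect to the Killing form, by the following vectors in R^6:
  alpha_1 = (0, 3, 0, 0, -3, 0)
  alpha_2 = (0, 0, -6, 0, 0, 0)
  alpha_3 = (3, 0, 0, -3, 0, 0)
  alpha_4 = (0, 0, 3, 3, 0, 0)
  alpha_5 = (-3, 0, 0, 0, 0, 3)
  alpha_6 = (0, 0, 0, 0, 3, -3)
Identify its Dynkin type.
Compute the Cartan integers a_ij = 2(alpha_i, alpha_j)/(alpha_j, alpha_j); the resulting 6x6 Cartan matrix is
[[2, 0, 0, 0, 0, -1], [0, 2, 0, -2, 0, 0], [0, 0, 2, -1, -1, 0], [0, -1, -1, 2, 0, 0], [0, 0, -1, 0, 2, -1], [-1, 0, 0, 0, -1, 2]].
The roots have two lengths (squared-length ratio 2:1); the short ones are alpha_{1,3,4,5,6}. The associated Dynkin diagram is a chain of 6 nodes with a double edge at one end; the terminal node there is the unique long simple root (C_6), so the type is C_6 (the algebra sp(12)).

C_6 (sp(12))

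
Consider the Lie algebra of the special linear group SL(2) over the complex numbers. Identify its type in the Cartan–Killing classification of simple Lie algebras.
This is sl(2), which has dimension 2^2 - 1 = 3 and rank 2 - 1 = 1 (a Cartan subalgebra is the diagonal traceless matrices). In the classification of classical Lie algebras, the special linear algebra sl(n+1) has type A_n; here n = 1, so the Dynkin diagram is a chain of 1 nodes with single edges (A_1). Hence the type is A_1.

A_1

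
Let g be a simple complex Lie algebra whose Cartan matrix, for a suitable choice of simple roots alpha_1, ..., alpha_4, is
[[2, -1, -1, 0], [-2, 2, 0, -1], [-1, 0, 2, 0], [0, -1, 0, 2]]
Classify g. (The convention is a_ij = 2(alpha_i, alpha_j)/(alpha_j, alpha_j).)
The matrix has rank 4 with 2's on the diagonal. Reading the off-diagonal entries as Dynkin edges (a single edge where a_ij = a_ji = -1; a double or triple edge where a_ij * a_ji = 2 or 3), the diagram is a chain of 4 nodes with a double edge between the middle two (F_4). One simple-root ordering that puts it in standard form is (alpha_4, alpha_2, alpha_1, alpha_3). So the algebra is type F_4.

F_4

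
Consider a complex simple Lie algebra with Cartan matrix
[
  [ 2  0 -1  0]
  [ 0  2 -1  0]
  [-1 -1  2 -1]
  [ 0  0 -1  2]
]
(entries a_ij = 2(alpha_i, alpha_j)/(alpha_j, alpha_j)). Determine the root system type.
The matrix has rank 4 with 2's on the diagonal. Reading the off-diagonal entries as Dynkin edges (a single edge where a_ij = a_ji = -1; a double or triple edge where a_ij * a_ji = 2 or 3), the diagram is a chain of 2 nodes with a fork of two nodes at one end (D_4). One simple-root ordering that puts it in standard form is (alpha_1, alpha_3, alpha_4, alpha_2). So the algebra is type D_4, i.e. so(8).

type D_4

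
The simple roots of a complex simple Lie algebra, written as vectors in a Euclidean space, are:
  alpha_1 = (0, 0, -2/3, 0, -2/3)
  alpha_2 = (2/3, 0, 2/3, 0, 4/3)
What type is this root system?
G_2

Compute the Cartan integers a_ij = 2(alpha_i, alpha_j)/(alpha_j, alpha_j); the resulting 2x2 Cartan matrix is
[[2, -1], [-3, 2]].
The roots have two lengths (squared-length ratio 3:1); the short ones are alpha_{1}. The associated Dynkin diagram is two nodes joined by a triple edge (G_2), so the type is G_2.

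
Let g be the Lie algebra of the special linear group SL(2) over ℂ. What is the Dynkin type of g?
This is sl(2), which has dimension 2^2 - 1 = 3 and rank 2 - 1 = 1 (a Cartan subalgebra is the diagonal traceless matrices). In the classification of classical Lie algebras, the special linear algebra sl(n+1) has type A_n; here n = 1, so the Dynkin diagram is a chain of 1 nodes with single edges (A_1). Hence the type is A_1.

A_1 (sl(2))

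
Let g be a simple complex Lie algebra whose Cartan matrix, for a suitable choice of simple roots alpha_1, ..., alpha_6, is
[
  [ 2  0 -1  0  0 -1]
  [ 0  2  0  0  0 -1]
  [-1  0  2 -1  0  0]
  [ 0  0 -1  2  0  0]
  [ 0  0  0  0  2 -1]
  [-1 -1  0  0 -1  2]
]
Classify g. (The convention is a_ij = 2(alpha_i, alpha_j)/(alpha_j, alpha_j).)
type D_6

The matrix has rank 6 with 2's on the diagonal. Reading the off-diagonal entries as Dynkin edges (a single edge where a_ij = a_ji = -1; a double or triple edge where a_ij * a_ji = 2 or 3), the diagram is a chain of 4 nodes with a fork of two nodes at one end (D_6). One simple-root ordering that puts it in standard form is (alpha_4, alpha_3, alpha_1, alpha_6, alpha_2, alpha_5). So the algebra is type D_6, i.e. so(12).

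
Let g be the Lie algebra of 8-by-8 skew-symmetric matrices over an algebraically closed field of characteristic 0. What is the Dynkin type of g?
This is so(8) with 8 even, which has dimension 8(8-1)/2 = 28 and rank 8/2 = 4. In the classification of classical Lie algebras, the orthogonal algebra so(2n) in an even number of variables has type D_n; here n = 4, so the Dynkin diagram is a chain of 2 nodes with a fork of two nodes at one end (D_4). Hence the type is D_4.

D_4 (so(8))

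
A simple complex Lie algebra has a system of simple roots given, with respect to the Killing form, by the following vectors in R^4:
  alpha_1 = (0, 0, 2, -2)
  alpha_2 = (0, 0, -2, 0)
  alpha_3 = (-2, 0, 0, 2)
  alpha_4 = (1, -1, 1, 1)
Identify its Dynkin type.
type F_4

Compute the Cartan integers a_ij = 2(alpha_i, alpha_j)/(alpha_j, alpha_j); the resulting 4x4 Cartan matrix is
[[2, -2, -1, 0], [-1, 2, 0, -1], [-1, 0, 2, 0], [0, -1, 0, 2]].
The roots have two lengths (squared-length ratio 2:1); the short ones are alpha_{2,4}. The associated Dynkin diagram is a chain of 4 nodes with a double edge between the middle two (F_4), so the type is F_4.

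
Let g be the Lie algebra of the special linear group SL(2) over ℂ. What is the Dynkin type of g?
A_1 (sl(2))

This is sl(2), which has dimension 2^2 - 1 = 3 and rank 2 - 1 = 1 (a Cartan subalgebra is the diagonal traceless matrices). In the classification of classical Lie algebras, the special linear algebra sl(n+1) has type A_n; here n = 1, so the Dynkin diagram is a chain of 1 nodes with single edges (A_1). Hence the type is A_1.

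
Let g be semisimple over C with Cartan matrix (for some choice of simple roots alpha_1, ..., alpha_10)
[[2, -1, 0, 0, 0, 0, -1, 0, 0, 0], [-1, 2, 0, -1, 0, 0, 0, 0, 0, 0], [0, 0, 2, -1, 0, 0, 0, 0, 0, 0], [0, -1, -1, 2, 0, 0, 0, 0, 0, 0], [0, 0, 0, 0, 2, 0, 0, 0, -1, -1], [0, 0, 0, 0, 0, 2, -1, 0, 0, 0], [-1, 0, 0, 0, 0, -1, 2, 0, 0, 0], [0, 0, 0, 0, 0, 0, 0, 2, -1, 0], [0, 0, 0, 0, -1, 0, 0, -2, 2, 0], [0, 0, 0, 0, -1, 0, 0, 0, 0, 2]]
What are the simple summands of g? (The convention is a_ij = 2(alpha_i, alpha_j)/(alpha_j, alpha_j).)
The diagram associated to this matrix has two connected components: the simple roots {alpha_1, alpha_2, alpha_3, alpha_4, alpha_6, alpha_7} form a chain of 6 nodes with single edges (A_6), and {alpha_5, alpha_8, alpha_9, alpha_10} form a chain of 4 nodes with a double edge at one end; the terminal node there is the unique short simple root (B_4). A semisimple Lie algebra decomposes uniquely as the direct sum of simple ideals, one per connected component of its Dynkin diagram, so g ≅ A_6 ⊕ B_4 (dimension 48 + 36 = 84).

A6 ⊕ B4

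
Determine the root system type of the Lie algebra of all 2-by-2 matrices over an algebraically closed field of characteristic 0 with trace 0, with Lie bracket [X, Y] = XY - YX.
A_1

This is sl(2), which has dimension 2^2 - 1 = 3 and rank 2 - 1 = 1 (a Cartan subalgebra is the diagonal traceless matrices). In the classification of classical Lie algebras, the special linear algebra sl(n+1) has type A_n; here n = 1, so the Dynkin diagram is a chain of 1 nodes with single edges (A_1). Hence the type is A_1.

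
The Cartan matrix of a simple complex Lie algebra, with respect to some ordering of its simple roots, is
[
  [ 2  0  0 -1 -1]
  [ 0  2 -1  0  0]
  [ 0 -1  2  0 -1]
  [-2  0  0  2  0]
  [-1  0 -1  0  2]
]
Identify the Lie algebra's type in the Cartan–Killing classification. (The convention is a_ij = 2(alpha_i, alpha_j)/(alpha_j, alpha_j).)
type C_5

The matrix has rank 5 with 2's on the diagonal. Reading the off-diagonal entries as Dynkin edges (a single edge where a_ij = a_ji = -1; a double or triple edge where a_ij * a_ji = 2 or 3), the diagram is a chain of 5 nodes with a double edge at one end; the terminal node there is the unique long simple root (C_5). One simple-root ordering that puts it in standard form is (alpha_2, alpha_3, alpha_5, alpha_1, alpha_4). So the algebra is type C_5, i.e. sp(10).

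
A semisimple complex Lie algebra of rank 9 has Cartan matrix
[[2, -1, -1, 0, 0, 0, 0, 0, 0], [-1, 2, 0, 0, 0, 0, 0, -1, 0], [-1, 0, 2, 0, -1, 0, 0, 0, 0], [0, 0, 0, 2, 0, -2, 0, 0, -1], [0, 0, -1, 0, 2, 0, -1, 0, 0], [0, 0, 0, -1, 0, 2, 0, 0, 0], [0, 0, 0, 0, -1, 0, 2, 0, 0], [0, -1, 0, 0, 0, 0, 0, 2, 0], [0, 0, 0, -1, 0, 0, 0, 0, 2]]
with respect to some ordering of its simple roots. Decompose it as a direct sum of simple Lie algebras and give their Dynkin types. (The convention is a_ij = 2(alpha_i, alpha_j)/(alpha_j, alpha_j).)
The diagram associated to this matrix has two connected components: the simple roots {alpha_1, alpha_2, alpha_3, alpha_5, alpha_7, alpha_8} form a chain of 6 nodes with single edges (A_6), and {alpha_4, alpha_6, alpha_9} form a chain of 3 nodes with a double edge at one end; the terminal node there is the unique short simple root (B_3). A semisimple Lie algebra decomposes uniquely as the direct sum of simple ideals, one per connected component of its Dynkin diagram, so g ≅ A_6 ⊕ B_3 (dimension 48 + 21 = 69).

type A_6 + type B_3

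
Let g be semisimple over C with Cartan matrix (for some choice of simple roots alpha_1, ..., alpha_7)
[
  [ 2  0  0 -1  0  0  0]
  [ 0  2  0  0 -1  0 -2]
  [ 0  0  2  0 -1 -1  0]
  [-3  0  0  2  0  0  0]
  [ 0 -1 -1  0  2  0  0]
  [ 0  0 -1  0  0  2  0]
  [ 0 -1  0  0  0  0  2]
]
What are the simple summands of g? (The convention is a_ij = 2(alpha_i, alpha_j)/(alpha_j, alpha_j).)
The diagram associated to this matrix has two connected components: the simple roots {alpha_2, alpha_3, alpha_5, alpha_6, alpha_7} form a chain of 5 nodes with a double edge at one end; the terminal node there is the unique short simple root (B_5), and {alpha_1, alpha_4} form two nodes joined by a triple edge (G_2). A semisimple Lie algebra decomposes uniquely as the direct sum of simple ideals, one per connected component of its Dynkin diagram, so g ≅ B_5 ⊕ G_2 (dimension 55 + 14 = 69).

B5 ⊕ G2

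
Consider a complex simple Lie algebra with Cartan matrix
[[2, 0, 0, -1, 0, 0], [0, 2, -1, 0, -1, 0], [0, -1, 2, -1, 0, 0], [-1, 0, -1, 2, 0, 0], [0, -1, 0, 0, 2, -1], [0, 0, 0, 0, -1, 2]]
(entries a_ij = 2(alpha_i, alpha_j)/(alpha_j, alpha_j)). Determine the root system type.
A_6

The matrix has rank 6 with 2's on the diagonal. Reading the off-diagonal entries as Dynkin edges (a single edge where a_ij = a_ji = -1; a double or triple edge where a_ij * a_ji = 2 or 3), the diagram is a chain of 6 nodes with single edges (A_6). One simple-root ordering that puts it in standard form is (alpha_1, alpha_4, alpha_3, alpha_2, alpha_5, alpha_6). So the algebra is type A_6, i.e. sl(7).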